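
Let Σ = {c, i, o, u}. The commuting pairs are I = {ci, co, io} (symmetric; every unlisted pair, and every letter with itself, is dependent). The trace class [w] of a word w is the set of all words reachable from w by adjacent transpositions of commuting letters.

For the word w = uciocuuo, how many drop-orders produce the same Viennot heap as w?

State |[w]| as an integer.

12

0(u) covers ∅
1(c) covers 0:u
2(i) covers 0:u
3(o) covers 0:u
4(c) covers 1:c
5(u) covers 2:i, 3:o, 4:c
6(u) covers 5:u
7(o) covers 6:u
floor of heap: 0:u
completions by unplaced set U, small U first (add the entries for U minus each lowest piece of U):
  |U|=1: {7}:1
  |U|=2: {6,7}:1
  |U|=3: {5,6,7}:1
  |U|=4: {2,5,6,7}:1  {3,5,6,7}:1  {4,5,6,7}:1
  |U|=5: {1,4,5,6,7}:1  {2,3,5,6,7}:2  {2,4,5,6,7}:2  {3,4,5,6,7}:2
  |U|=6: {1,2,4,5,6,7}:3  {1,3,4,5,6,7}:3  {2,3,4,5,6,7}:6
  start at 0(u): 12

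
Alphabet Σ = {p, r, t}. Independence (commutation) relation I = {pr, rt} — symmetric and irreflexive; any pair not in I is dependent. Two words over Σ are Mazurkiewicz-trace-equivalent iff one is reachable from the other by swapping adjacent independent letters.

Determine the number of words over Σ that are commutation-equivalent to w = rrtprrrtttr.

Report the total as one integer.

drop 0:r onto floor
drop 1:r onto {0:r}
drop 2:t onto floor
drop 3:p onto {2:t}
drop 4:r onto {1:r}
drop 5:r onto {4:r}
drop 6:r onto {5:r}
drop 7:t onto {3:p}
drop 8:t onto {7:t}
drop 9:t onto {8:t}
drop 10:r onto {6:r}
ground layer = {0:r, 2:t}
drop-orders for the pieces not yet dropped (sum over which currently-grounded one goes next):
  1 to go: {9} 1  {10} 1
  2 to go: {6,10} 1  {8,9} 1  {9,10} 2
  3 to go: {5,6,10} 1  {6,9,10} 3  {7,8,9} 1  {8,9,10} 3
  4 to go: {3,7,8,9} 1  {4,5,6,10} 1  {5,6,9,10} 4  {6,8,9,10} 6  {7,8,9,10} 4
  5 to go: {1,4,5,6,10} 1  {2,3,7,8,9} 1  {3,7,8,9,10} 5  {4,5,6,9,10} 5  {5,6,8,9,10} 10  {6,7,8,9,10} 10
  6 to go: {0,1,4,5,6,10} 1  {1,4,5,6,9,10} 6  {2,3,7,8,9,10} 6  {3,6,7,8,9,10} 15  {4,5,6,8,9,10} 15  {5,6,7,8,9,10} 20
  7 to go: {0,1,4,5,6,9,10} 7  {1,4,5,6,8,9,10} 21  {2,3,6,7,8,9,10} 21  {3,5,6,7,8,9,10} 35  {4,5,6,7,8,9,10} 35
  8 to go: {0,1,4,5,6,8,9,10} 28  {1,4,5,6,7,8,9,10} 56  {2,3,5,6,7,8,9,10} 56  {3,4,5,6,7,8,9,10} 70
  9 to go: {0,1,4,5,6,7,8,9,10} 84  {1,3,4,5,6,7,8,9,10} 126  {2,3,4,5,6,7,8,9,10} 126
  if 0:r drops first: 252 orders
  if 2:t drops first: 210 orders
heap linearizations: 462

462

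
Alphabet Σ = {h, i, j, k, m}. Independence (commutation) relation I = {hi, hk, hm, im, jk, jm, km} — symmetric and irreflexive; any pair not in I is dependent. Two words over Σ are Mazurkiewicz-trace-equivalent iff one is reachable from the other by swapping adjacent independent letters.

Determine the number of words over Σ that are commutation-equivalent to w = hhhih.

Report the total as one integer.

drop 0:h onto floor
drop 1:h onto {0:h}
drop 2:h onto {1:h}
drop 3:i onto floor
drop 4:h onto {2:h}
ground layer = {0:h, 3:i}
drop-orders for the pieces not yet dropped (sum over which currently-grounded one goes next):
  1 to go: {3} 1  {4} 1
  2 to go: {2,4} 1  {3,4} 2
  3 to go: {1,2,4} 1  {2,3,4} 3
  if 0:h drops first: 4 orders
  if 3:i drops first: 1 orders
heap linearizations: 5

5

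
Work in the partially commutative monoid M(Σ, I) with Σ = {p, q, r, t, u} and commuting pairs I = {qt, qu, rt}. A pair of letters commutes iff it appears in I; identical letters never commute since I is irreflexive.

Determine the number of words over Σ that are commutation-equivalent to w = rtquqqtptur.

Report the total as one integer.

#0=r has no predecessor
#1=t has no predecessor
#2=q depends on [0:r]
#3=u depends on [0:r, 1:t]
#4=q depends on [2:q]
#5=q depends on [4:q]
#6=t depends on [3:u]
#7=p depends on [5:q, 6:t]
#8=t depends on [7:p]
#9=u depends on [8:t]
#10=r depends on [9:u]
sources: [0:r, 1:t]
N(rest) = Σ N(rest − s) over sources s of rest; N(one piece) = 1:
  size 1 → [10]=1
  size 2 → [9,10]=1
  size 3 → [8,9,10]=1
  size 4 → [7,8,9,10]=1
  size 5 → [5,7,8,9,10]=1  [6,7,8,9,10]=1
  size 6 → [3,6,7,8,9,10]=1  [4,5,7,8,9,10]=1  [5,6,7,8,9,10]=2
  size 7 → [1,3,6,7,8,9,10]=1  [2,4,5,7,8,9,10]=1  [3,5,6,7,8,9,10]=3  [4,5,6,7,8,9,10]=3
  size 8 → [1,3,5,6,7,8,9,10]=4  [2,4,5,6,7,8,9,10]=4  [3,4,5,6,7,8,9,10]=6
  size 9 → [1,3,4,5,6,7,8,9,10]=10  [2,3,4,5,6,7,8,9,10]=10
  first=0(r) contributes 20
  first=1(t) contributes 10
|[w]| = 30

30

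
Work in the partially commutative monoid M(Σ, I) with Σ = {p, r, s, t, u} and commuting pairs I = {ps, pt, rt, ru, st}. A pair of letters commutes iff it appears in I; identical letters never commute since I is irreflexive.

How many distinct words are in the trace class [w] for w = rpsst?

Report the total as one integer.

15

0(r) covers ∅
1(p) covers 0:r
2(s) covers 0:r
3(s) covers 2:s
4(t) covers ∅
floor of heap: 0:r, 4:t
completions by unplaced set U, small U first (add the entries for U minus each lowest piece of U):
  |U|=1: {1}:1  {3}:1  {4}:1
  |U|=2: {1,3}:2  {1,4}:2  {2,3}:1  {3,4}:2
  |U|=3: {1,2,3}:3  {1,3,4}:6  {2,3,4}:3
  start at 0(r): 12
  start at 4(t): 3
sum over floor = 15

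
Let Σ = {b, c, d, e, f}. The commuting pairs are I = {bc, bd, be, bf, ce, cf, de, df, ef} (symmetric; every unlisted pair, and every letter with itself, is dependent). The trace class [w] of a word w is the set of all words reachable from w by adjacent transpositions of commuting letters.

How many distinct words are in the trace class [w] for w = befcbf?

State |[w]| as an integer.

180

0(b) covers ∅
1(e) covers ∅
2(f) covers ∅
3(c) covers ∅
4(b) covers 0:b
5(f) covers 2:f
floor of heap: 0:b, 1:e, 2:f, 3:c
completions by unplaced set U, small U first (add the entries for U minus each lowest piece of U):
  |U|=1: {1}:1  {3}:1  {4}:1  {5}:1
  |U|=2: {0,4}:1  {1,3}:2  {1,4}:2  {1,5}:2  {2,5}:1  {3,4}:2  {3,5}:2  {4,5}:2
  |U|=3: {0,1,4}:3  {0,3,4}:3  {0,4,5}:3  {1,2,5}:3  {1,3,4}:6  {1,3,5}:6  {1,4,5}:6  {2,3,5}:3  {2,4,5}:3  {3,4,5}:6
  |U|=4: {0,1,3,4}:12  {0,1,4,5}:12  {0,2,4,5}:6  {0,3,4,5}:12  {1,2,3,5}:12  {1,2,4,5}:12  {1,3,4,5}:24  {2,3,4,5}:12
  start at 0(b): 60
  start at 1(e): 30
  start at 2(f): 60
  start at 3(c): 30
sum over floor = 180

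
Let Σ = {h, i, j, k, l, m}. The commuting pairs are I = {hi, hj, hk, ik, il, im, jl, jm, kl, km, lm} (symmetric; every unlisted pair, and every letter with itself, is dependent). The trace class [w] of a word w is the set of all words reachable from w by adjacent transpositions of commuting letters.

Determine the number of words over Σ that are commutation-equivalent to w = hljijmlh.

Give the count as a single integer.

168

0(h) covers ∅
1(l) covers 0:h
2(j) covers ∅
3(i) covers 2:j
4(j) covers 3:i
5(m) covers 0:h
6(l) covers 1:l
7(h) covers 5:m, 6:l
floor of heap: 0:h, 2:j
completions by unplaced set U, small U first (add the entries for U minus each lowest piece of U):
  |U|=1: {4}:1  {7}:1
  |U|=2: {3,4}:1  {4,7}:2  {5,7}:1  {6,7}:1
  |U|=3: {1,6,7}:1  {2,3,4}:1  {3,4,7}:3  {4,5,7}:3  {4,6,7}:3  {5,6,7}:2
  |U|=4: {1,4,6,7}:4  {1,5,6,7}:3  {2,3,4,7}:4  {3,4,5,7}:6  {3,4,6,7}:6  {4,5,6,7}:8
  |U|=5: {0,1,5,6,7}:3  {1,3,4,6,7}:10  {1,4,5,6,7}:15  {2,3,4,5,7}:10  {2,3,4,6,7}:10  {3,4,5,6,7}:20
  |U|=6: {0,1,4,5,6,7}:18  {1,2,3,4,6,7}:20  {1,3,4,5,6,7}:45  {2,3,4,5,6,7}:40
  start at 0(h): 105
  start at 2(j): 63
sum over floor = 168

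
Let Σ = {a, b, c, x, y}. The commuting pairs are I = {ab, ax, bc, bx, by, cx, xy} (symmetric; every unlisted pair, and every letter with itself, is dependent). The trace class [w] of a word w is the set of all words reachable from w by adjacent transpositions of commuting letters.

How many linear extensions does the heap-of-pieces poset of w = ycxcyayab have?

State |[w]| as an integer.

72

#0=y has no predecessor
#1=c depends on [0:y]
#2=x has no predecessor
#3=c depends on [1:c]
#4=y depends on [3:c]
#5=a depends on [4:y]
#6=y depends on [5:a]
#7=a depends on [6:y]
#8=b has no predecessor
sources: [0:y, 2:x, 8:b]
N(rest) = Σ N(rest − s) over sources s of rest; N(one piece) = 1:
  size 1 → [2]=1  [7]=1  [8]=1
  size 2 → [2,7]=2  [2,8]=2  [6,7]=1  [7,8]=2
  size 3 → [2,6,7]=3  [2,7,8]=6  [5,6,7]=1  [6,7,8]=3
  size 4 → [2,5,6,7]=4  [2,6,7,8]=12  [4,5,6,7]=1  [5,6,7,8]=4
  size 5 → [2,4,5,6,7]=5  [2,5,6,7,8]=20  [3,4,5,6,7]=1  [4,5,6,7,8]=5
  size 6 → [1,3,4,5,6,7]=1  [2,3,4,5,6,7]=6  [2,4,5,6,7,8]=30  [3,4,5,6,7,8]=6
  size 7 → [0,1,3,4,5,6,7]=1  [1,2,3,4,5,6,7]=7  [1,3,4,5,6,7,8]=7  [2,3,4,5,6,7,8]=42
  first=0(y) contributes 56
  first=2(x) contributes 8
  first=8(b) contributes 8
|[w]| = 72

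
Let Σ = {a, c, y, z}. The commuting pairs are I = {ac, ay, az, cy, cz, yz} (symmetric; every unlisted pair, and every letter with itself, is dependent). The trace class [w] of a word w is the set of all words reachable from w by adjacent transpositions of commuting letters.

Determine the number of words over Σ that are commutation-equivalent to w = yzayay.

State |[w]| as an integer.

#0=y has no predecessor
#1=z has no predecessor
#2=a has no predecessor
#3=y depends on [0:y]
#4=a depends on [2:a]
#5=y depends on [3:y]
sources: [0:y, 1:z, 2:a]
N(rest) = Σ N(rest − s) over sources s of rest; N(one piece) = 1:
  size 1 → [1]=1  [4]=1  [5]=1
  size 2 → [1,4]=2  [1,5]=2  [2,4]=1  [3,5]=1  [4,5]=2
  size 3 → [0,3,5]=1  [1,2,4]=3  [1,3,5]=3  [1,4,5]=6  [2,4,5]=3  [3,4,5]=3
  size 4 → [0,1,3,5]=4  [0,3,4,5]=4  [1,2,4,5]=12  [1,3,4,5]=12  [2,3,4,5]=6
  first=0(y) contributes 30
  first=1(z) contributes 10
  first=2(a) contributes 20
|[w]| = 60

60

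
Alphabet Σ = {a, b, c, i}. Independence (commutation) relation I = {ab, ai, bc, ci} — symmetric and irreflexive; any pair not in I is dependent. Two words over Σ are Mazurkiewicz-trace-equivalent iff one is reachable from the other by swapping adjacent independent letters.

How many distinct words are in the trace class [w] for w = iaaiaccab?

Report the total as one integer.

84

0(i) covers ∅
1(a) covers ∅
2(a) covers 1:a
3(i) covers 0:i
4(a) covers 2:a
5(c) covers 4:a
6(c) covers 5:c
7(a) covers 6:c
8(b) covers 3:i
floor of heap: 0:i, 1:a
completions by unplaced set U, small U first (add the entries for U minus each lowest piece of U):
  |U|=1: {7}:1  {8}:1
  |U|=2: {3,8}:1  {6,7}:1  {7,8}:2
  |U|=3: {0,3,8}:1  {3,7,8}:3  {5,6,7}:1  {6,7,8}:3
  |U|=4: {0,3,7,8}:4  {3,6,7,8}:6  {4,5,6,7}:1  {5,6,7,8}:4
  |U|=5: {0,3,6,7,8}:10  {2,4,5,6,7}:1  {3,5,6,7,8}:10  {4,5,6,7,8}:5
  |U|=6: {0,3,5,6,7,8}:20  {1,2,4,5,6,7}:1  {2,4,5,6,7,8}:6  {3,4,5,6,7,8}:15
  |U|=7: {0,3,4,5,6,7,8}:35  {1,2,4,5,6,7,8}:7  {2,3,4,5,6,7,8}:21
  start at 0(i): 28
  start at 1(a): 56
sum over floor = 84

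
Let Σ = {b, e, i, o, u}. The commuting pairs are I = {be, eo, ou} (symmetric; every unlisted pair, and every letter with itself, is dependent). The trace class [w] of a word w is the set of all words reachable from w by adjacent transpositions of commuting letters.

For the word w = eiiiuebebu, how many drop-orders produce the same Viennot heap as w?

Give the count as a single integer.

piece 0:e — minimal
piece 1:i rests on {0:e}
piece 2:i rests on {1:i}
piece 3:i rests on {2:i}
piece 4:u rests on {3:i}
piece 5:e rests on {4:u}
piece 6:b rests on {4:u}
piece 7:e rests on {5:e}
piece 8:b rests on {6:b}
piece 9:u rests on {7:e, 8:b}
minimal pieces: {0:e}
ways to finish when only these pieces remain (= sum over removing one remaining piece with nothing left below it):
  1 left: {9}→1
  2 left: {7,9}→1  {8,9}→1
  3 left: {5,7,9}→1  {6,8,9}→1  {7,8,9}→2
  4 left: {5,7,8,9}→3  {6,7,8,9}→3
  5 left: {5,6,7,8,9}→6
  6 left: {4,5,6,7,8,9}→6
  7 left: {3,4,5,6,7,8,9}→6
  8 left: {2,3,4,5,6,7,8,9}→6
  placing 0:e first → 6 extensions

6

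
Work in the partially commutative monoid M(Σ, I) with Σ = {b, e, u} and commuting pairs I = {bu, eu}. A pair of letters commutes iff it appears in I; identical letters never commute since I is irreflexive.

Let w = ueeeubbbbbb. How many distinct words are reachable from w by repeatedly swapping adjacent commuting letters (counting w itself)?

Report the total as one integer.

55

drop 0:u onto floor
drop 1:e onto floor
drop 2:e onto {1:e}
drop 3:e onto {2:e}
drop 4:u onto {0:u}
drop 5:b onto {3:e}
drop 6:b onto {5:b}
drop 7:b onto {6:b}
drop 8:b onto {7:b}
drop 9:b onto {8:b}
drop 10:b onto {9:b}
ground layer = {0:u, 1:e}
drop-orders for the pieces not yet dropped (sum over which currently-grounded one goes next):
  1 to go: {4} 1  {10} 1
  2 to go: {0,4} 1  {4,10} 2  {9,10} 1
  3 to go: {0,4,10} 3  {4,9,10} 3  {8,9,10} 1
  4 to go: {0,4,9,10} 6  {4,8,9,10} 4  {7,8,9,10} 1
  5 to go: {0,4,8,9,10} 10  {4,7,8,9,10} 5  {6,7,8,9,10} 1
  6 to go: {0,4,7,8,9,10} 15  {4,6,7,8,9,10} 6  {5,6,7,8,9,10} 1
  7 to go: {0,4,6,7,8,9,10} 21  {3,5,6,7,8,9,10} 1  {4,5,6,7,8,9,10} 7
  8 to go: {0,4,5,6,7,8,9,10} 28  {2,3,5,6,7,8,9,10} 1  {3,4,5,6,7,8,9,10} 8
  9 to go: {0,3,4,5,6,7,8,9,10} 36  {1,2,3,5,6,7,8,9,10} 1  {2,3,4,5,6,7,8,9,10} 9
  if 0:u drops first: 10 orders
  if 1:e drops first: 45 orders
heap linearizations: 55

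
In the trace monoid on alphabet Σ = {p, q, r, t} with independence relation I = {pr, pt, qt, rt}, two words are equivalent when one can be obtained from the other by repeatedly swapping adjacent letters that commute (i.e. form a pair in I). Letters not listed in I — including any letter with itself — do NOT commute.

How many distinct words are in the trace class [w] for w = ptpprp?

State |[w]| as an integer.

30

drop 0:p onto floor
drop 1:t onto floor
drop 2:p onto {0:p}
drop 3:p onto {2:p}
drop 4:r onto floor
drop 5:p onto {3:p}
ground layer = {0:p, 1:t, 4:r}
drop-orders for the pieces not yet dropped (sum over which currently-grounded one goes next):
  1 to go: {1} 1  {4} 1  {5} 1
  2 to go: {1,4} 2  {1,5} 2  {3,5} 1  {4,5} 2
  3 to go: {1,3,5} 3  {1,4,5} 6  {2,3,5} 1  {3,4,5} 3
  4 to go: {0,2,3,5} 1  {1,2,3,5} 4  {1,3,4,5} 12  {2,3,4,5} 4
  if 0:p drops first: 20 orders
  if 1:t drops first: 5 orders
  if 4:r drops first: 5 orders
heap linearizations: 30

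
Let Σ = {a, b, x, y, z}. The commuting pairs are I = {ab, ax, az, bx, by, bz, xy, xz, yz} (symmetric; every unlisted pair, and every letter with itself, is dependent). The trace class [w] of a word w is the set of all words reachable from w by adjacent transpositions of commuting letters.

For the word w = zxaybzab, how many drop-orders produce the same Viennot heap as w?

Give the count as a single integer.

drop 0:z onto floor
drop 1:x onto floor
drop 2:a onto floor
drop 3:y onto {2:a}
drop 4:b onto floor
drop 5:z onto {0:z}
drop 6:a onto {3:y}
drop 7:b onto {4:b}
ground layer = {0:z, 1:x, 2:a, 4:b}
drop-orders for the pieces not yet dropped (sum over which currently-grounded one goes next):
  1 to go: {1} 1  {5} 1  {6} 1  {7} 1
  2 to go: {0,5} 1  {1,5} 2  {1,6} 2  {1,7} 2  {3,6} 1  {4,7} 1  {5,6} 2  {5,7} 2  {6,7} 2
  3 to go: {0,1,5} 3  {0,5,6} 3  {0,5,7} 3  {1,3,6} 3  {1,4,7} 3  {1,5,6} 6  {1,5,7} 6  {1,6,7} 6  {2,3,6} 1  {3,5,6} 3  {3,6,7} 3  {4,5,7} 3  {4,6,7} 3  {5,6,7} 6
  4 to go: {0,1,5,6} 12  {0,1,5,7} 12  {0,3,5,6} 6  {0,4,5,7} 6  {0,5,6,7} 12  {1,2,3,6} 4  {1,3,5,6} 12  {1,3,6,7} 12  {1,4,5,7} 12  {1,4,6,7} 12  {1,5,6,7} 24  {2,3,5,6} 4  {2,3,6,7} 4  {3,4,6,7} 6  {3,5,6,7} 12  {4,5,6,7} 12
  5 to go: {0,1,3,5,6} 30  {0,1,4,5,7} 30  {0,1,5,6,7} 60  {0,2,3,5,6} 10  {0,3,5,6,7} 30  {0,4,5,6,7} 30  {1,2,3,5,6} 20  {1,2,3,6,7} 20  {1,3,4,6,7} 30  {1,3,5,6,7} 60  {1,4,5,6,7} 60  {2,3,4,6,7} 10  {2,3,5,6,7} 20  {3,4,5,6,7} 30
  6 to go: {0,1,2,3,5,6} 60  {0,1,3,5,6,7} 180  {0,1,4,5,6,7} 180  {0,2,3,5,6,7} 60  {0,3,4,5,6,7} 90  {1,2,3,4,6,7} 60  {1,2,3,5,6,7} 120  {1,3,4,5,6,7} 180  {2,3,4,5,6,7} 60
  if 0:z drops first: 420 orders
  if 1:x drops first: 210 orders
  if 2:a drops first: 630 orders
  if 4:b drops first: 420 orders
heap linearizations: 1680

1680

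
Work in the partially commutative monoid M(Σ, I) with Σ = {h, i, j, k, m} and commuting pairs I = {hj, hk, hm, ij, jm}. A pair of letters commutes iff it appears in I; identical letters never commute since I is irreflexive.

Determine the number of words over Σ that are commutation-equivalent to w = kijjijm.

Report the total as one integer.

#0=k has no predecessor
#1=i depends on [0:k]
#2=j depends on [0:k]
#3=j depends on [2:j]
#4=i depends on [1:i]
#5=j depends on [3:j]
#6=m depends on [4:i]
sources: [0:k]
N(rest) = Σ N(rest − s) over sources s of rest; N(one piece) = 1:
  size 1 → [5]=1  [6]=1
  size 2 → [3,5]=1  [4,6]=1  [5,6]=2
  size 3 → [1,4,6]=1  [2,3,5]=1  [3,5,6]=3  [4,5,6]=3
  size 4 → [1,4,5,6]=4  [2,3,5,6]=4  [3,4,5,6]=6
  size 5 → [1,3,4,5,6]=10  [2,3,4,5,6]=10
  first=0(k) contributes 20

20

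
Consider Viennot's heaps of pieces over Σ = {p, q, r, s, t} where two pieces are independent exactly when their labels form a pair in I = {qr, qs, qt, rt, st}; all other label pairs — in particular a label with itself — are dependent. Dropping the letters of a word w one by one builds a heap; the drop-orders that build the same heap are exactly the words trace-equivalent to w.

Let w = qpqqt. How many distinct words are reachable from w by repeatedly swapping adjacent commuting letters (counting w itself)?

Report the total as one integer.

3

drop 0:q onto floor
drop 1:p onto {0:q}
drop 2:q onto {1:p}
drop 3:q onto {2:q}
drop 4:t onto {1:p}
ground layer = {0:q}
drop-orders for the pieces not yet dropped (sum over which currently-grounded one goes next):
  1 to go: {3} 1  {4} 1
  2 to go: {2,3} 1  {3,4} 2
  3 to go: {2,3,4} 3
  if 0:q drops first: 3 orders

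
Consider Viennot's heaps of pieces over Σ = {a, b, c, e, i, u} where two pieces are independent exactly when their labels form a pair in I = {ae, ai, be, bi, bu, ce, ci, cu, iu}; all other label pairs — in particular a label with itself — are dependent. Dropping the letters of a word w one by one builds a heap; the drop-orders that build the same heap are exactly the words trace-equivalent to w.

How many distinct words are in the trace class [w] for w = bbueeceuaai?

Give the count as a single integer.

280

piece 0:b — minimal
piece 1:b rests on {0:b}
piece 2:u — minimal
piece 3:e rests on {2:u}
piece 4:e rests on {3:e}
piece 5:c rests on {1:b}
piece 6:e rests on {4:e}
piece 7:u rests on {6:e}
piece 8:a rests on {5:c, 7:u}
piece 9:a rests on {8:a}
piece 10:i rests on {6:e}
minimal pieces: {0:b, 2:u}
ways to finish when only these pieces remain (= sum over removing one remaining piece with nothing left below it):
  1 left: {9}→1  {10}→1
  2 left: {8,9}→1  {9,10}→2
  3 left: {5,8,9}→1  {7,8,9}→1  {8,9,10}→3
  4 left: {1,5,8,9}→1  {5,7,8,9}→2  {5,8,9,10}→4  {7,8,9,10}→4
  5 left: {0,1,5,8,9}→1  {1,5,7,8,9}→3  {1,5,8,9,10}→5  {5,7,8,9,10}→10  {6,7,8,9,10}→4
  6 left: {0,1,5,7,8,9}→4  {0,1,5,8,9,10}→6  {1,5,7,8,9,10}→18  {4,6,7,8,9,10}→4  {5,6,7,8,9,10}→14
  7 left: {0,1,5,7,8,9,10}→28  {1,5,6,7,8,9,10}→32  {3,4,6,7,8,9,10}→4  {4,5,6,7,8,9,10}→18
  8 left: {0,1,5,6,7,8,9,10}→60  {1,4,5,6,7,8,9,10}→50  {2,3,4,6,7,8,9,10}→4  {3,4,5,6,7,8,9,10}→22
  9 left: {0,1,4,5,6,7,8,9,10}→110  {1,3,4,5,6,7,8,9,10}→72  {2,3,4,5,6,7,8,9,10}→26
  placing 0:b first → 98 extensions
  placing 2:u first → 182 extensions
total linear extensions = 280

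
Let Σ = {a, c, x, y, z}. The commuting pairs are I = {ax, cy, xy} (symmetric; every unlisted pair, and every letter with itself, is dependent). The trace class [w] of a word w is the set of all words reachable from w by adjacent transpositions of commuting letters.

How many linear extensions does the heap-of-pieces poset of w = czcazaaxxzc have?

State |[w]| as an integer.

6

piece 0:c — minimal
piece 1:z rests on {0:c}
piece 2:c rests on {1:z}
piece 3:a rests on {2:c}
piece 4:z rests on {3:a}
piece 5:a rests on {4:z}
piece 6:a rests on {5:a}
piece 7:x rests on {4:z}
piece 8:x rests on {7:x}
piece 9:z rests on {6:a, 8:x}
piece 10:c rests on {9:z}
minimal pieces: {0:c}
ways to finish when only these pieces remain (= sum over removing one remaining piece with nothing left below it):
  1 left: {10}→1
  2 left: {9,10}→1
  3 left: {6,9,10}→1  {8,9,10}→1
  4 left: {5,6,9,10}→1  {6,8,9,10}→2  {7,8,9,10}→1
  5 left: {5,6,8,9,10}→3  {6,7,8,9,10}→3
  6 left: {5,6,7,8,9,10}→6
  7 left: {4,5,6,7,8,9,10}→6
  8 left: {3,4,5,6,7,8,9,10}→6
  9 left: {2,3,4,5,6,7,8,9,10}→6
  placing 0:c first → 6 extensions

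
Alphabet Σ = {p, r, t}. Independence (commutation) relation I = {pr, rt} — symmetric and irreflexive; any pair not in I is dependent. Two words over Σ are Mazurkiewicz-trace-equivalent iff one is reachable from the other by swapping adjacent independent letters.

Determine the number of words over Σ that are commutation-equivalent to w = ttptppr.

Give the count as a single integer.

7

#0=t has no predecessor
#1=t depends on [0:t]
#2=p depends on [1:t]
#3=t depends on [2:p]
#4=p depends on [3:t]
#5=p depends on [4:p]
#6=r has no predecessor
sources: [0:t, 6:r]
N(rest) = Σ N(rest − s) over sources s of rest; N(one piece) = 1:
  size 1 → [5]=1  [6]=1
  size 2 → [4,5]=1  [5,6]=2
  size 3 → [3,4,5]=1  [4,5,6]=3
  size 4 → [2,3,4,5]=1  [3,4,5,6]=4
  size 5 → [1,2,3,4,5]=1  [2,3,4,5,6]=5
  first=0(t) contributes 6
  first=6(r) contributes 1
|[w]| = 7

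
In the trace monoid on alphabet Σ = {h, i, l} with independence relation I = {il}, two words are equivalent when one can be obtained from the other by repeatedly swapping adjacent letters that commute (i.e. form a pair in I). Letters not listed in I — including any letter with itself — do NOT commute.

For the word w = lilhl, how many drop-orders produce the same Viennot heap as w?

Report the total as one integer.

#0=l has no predecessor
#1=i has no predecessor
#2=l depends on [0:l]
#3=h depends on [1:i, 2:l]
#4=l depends on [3:h]
sources: [0:l, 1:i]
N(rest) = Σ N(rest − s) over sources s of rest; N(one piece) = 1:
  size 1 → [4]=1
  size 2 → [3,4]=1
  size 3 → [1,3,4]=1  [2,3,4]=1
  first=0(l) contributes 2
  first=1(i) contributes 1
|[w]| = 3

3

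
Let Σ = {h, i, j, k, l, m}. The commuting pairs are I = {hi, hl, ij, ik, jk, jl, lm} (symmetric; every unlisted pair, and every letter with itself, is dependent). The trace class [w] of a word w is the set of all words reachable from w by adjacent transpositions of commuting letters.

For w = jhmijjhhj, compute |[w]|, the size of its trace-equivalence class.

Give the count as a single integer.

drop 0:j onto floor
drop 1:h onto {0:j}
drop 2:m onto {1:h}
drop 3:i onto {2:m}
drop 4:j onto {2:m}
drop 5:j onto {4:j}
drop 6:h onto {5:j}
drop 7:h onto {6:h}
drop 8:j onto {7:h}
ground layer = {0:j}
drop-orders for the pieces not yet dropped (sum over which currently-grounded one goes next):
  1 to go: {3} 1  {8} 1
  2 to go: {3,8} 2  {7,8} 1
  3 to go: {3,7,8} 3  {6,7,8} 1
  4 to go: {3,6,7,8} 4  {5,6,7,8} 1
  5 to go: {3,5,6,7,8} 5  {4,5,6,7,8} 1
  6 to go: {3,4,5,6,7,8} 6
  7 to go: {2,3,4,5,6,7,8} 6
  if 0:j drops first: 6 orders

6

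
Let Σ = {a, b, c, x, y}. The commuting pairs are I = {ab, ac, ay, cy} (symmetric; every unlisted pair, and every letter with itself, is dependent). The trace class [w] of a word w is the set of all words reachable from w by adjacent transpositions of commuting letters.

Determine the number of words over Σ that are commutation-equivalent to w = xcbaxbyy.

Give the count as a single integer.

drop 0:x onto floor
drop 1:c onto {0:x}
drop 2:b onto {1:c}
drop 3:a onto {0:x}
drop 4:x onto {2:b, 3:a}
drop 5:b onto {4:x}
drop 6:y onto {5:b}
drop 7:y onto {6:y}
ground layer = {0:x}
drop-orders for the pieces not yet dropped (sum over which currently-grounded one goes next):
  1 to go: {7} 1
  2 to go: {6,7} 1
  3 to go: {5,6,7} 1
  4 to go: {4,5,6,7} 1
  5 to go: {2,4,5,6,7} 1  {3,4,5,6,7} 1
  6 to go: {1,2,4,5,6,7} 1  {2,3,4,5,6,7} 2
  if 0:x drops first: 3 orders

3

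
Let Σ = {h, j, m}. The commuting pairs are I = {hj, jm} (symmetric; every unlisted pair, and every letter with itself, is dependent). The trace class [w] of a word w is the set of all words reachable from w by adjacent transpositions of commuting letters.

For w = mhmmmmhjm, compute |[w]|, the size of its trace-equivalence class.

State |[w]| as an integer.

9

0(m) covers ∅
1(h) covers 0:m
2(m) covers 1:h
3(m) covers 2:m
4(m) covers 3:m
5(m) covers 4:m
6(h) covers 5:m
7(j) covers ∅
8(m) covers 6:h
floor of heap: 0:m, 7:j
completions by unplaced set U, small U first (add the entries for U minus each lowest piece of U):
  |U|=1: {7}:1  {8}:1
  |U|=2: {6,8}:1  {7,8}:2
  |U|=3: {5,6,8}:1  {6,7,8}:3
  |U|=4: {4,5,6,8}:1  {5,6,7,8}:4
  |U|=5: {3,4,5,6,8}:1  {4,5,6,7,8}:5
  |U|=6: {2,3,4,5,6,8}:1  {3,4,5,6,7,8}:6
  |U|=7: {1,2,3,4,5,6,8}:1  {2,3,4,5,6,7,8}:7
  start at 0(m): 8
  start at 7(j): 1
sum over floor = 9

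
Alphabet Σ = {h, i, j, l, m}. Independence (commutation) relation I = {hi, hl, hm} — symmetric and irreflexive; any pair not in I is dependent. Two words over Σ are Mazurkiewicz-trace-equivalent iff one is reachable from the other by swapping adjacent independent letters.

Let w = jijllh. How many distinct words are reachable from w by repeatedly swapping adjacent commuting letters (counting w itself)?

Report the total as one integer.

drop 0:j onto floor
drop 1:i onto {0:j}
drop 2:j onto {1:i}
drop 3:l onto {2:j}
drop 4:l onto {3:l}
drop 5:h onto {2:j}
ground layer = {0:j}
drop-orders for the pieces not yet dropped (sum over which currently-grounded one goes next):
  1 to go: {4} 1  {5} 1
  2 to go: {3,4} 1  {4,5} 2
  3 to go: {3,4,5} 3
  4 to go: {2,3,4,5} 3
  if 0:j drops first: 3 orders

3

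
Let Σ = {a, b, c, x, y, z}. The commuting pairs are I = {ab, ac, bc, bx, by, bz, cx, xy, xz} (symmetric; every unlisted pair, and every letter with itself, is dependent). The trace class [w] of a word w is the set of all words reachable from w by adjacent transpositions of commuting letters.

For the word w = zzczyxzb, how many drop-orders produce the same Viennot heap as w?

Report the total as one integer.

56

0(z) covers ∅
1(z) covers 0:z
2(c) covers 1:z
3(z) covers 2:c
4(y) covers 3:z
5(x) covers ∅
6(z) covers 4:y
7(b) covers ∅
floor of heap: 0:z, 5:x, 7:b
completions by unplaced set U, small U first (add the entries for U minus each lowest piece of U):
  |U|=1: {5}:1  {6}:1  {7}:1
  |U|=2: {4,6}:1  {5,6}:2  {5,7}:2  {6,7}:2
  |U|=3: {3,4,6}:1  {4,5,6}:3  {4,6,7}:3  {5,6,7}:6
  |U|=4: {2,3,4,6}:1  {3,4,5,6}:4  {3,4,6,7}:4  {4,5,6,7}:12
  |U|=5: {1,2,3,4,6}:1  {2,3,4,5,6}:5  {2,3,4,6,7}:5  {3,4,5,6,7}:20
  |U|=6: {0,1,2,3,4,6}:1  {1,2,3,4,5,6}:6  {1,2,3,4,6,7}:6  {2,3,4,5,6,7}:30
  start at 0(z): 42
  start at 5(x): 7
  start at 7(b): 7
sum over floor = 56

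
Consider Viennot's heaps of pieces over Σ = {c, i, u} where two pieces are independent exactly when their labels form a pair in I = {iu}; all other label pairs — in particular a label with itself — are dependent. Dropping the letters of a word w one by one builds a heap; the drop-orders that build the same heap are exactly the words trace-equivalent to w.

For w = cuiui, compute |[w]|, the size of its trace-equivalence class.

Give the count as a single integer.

0(c) covers ∅
1(u) covers 0:c
2(i) covers 0:c
3(u) covers 1:u
4(i) covers 2:i
floor of heap: 0:c
completions by unplaced set U, small U first (add the entries for U minus each lowest piece of U):
  |U|=1: {3}:1  {4}:1
  |U|=2: {1,3}:1  {2,4}:1  {3,4}:2
  |U|=3: {1,3,4}:3  {2,3,4}:3
  start at 0(c): 6

6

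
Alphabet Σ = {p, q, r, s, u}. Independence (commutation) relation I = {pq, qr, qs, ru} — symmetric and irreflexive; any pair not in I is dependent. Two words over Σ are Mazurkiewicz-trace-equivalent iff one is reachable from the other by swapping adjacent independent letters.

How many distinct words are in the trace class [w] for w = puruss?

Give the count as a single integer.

piece 0:p — minimal
piece 1:u rests on {0:p}
piece 2:r rests on {0:p}
piece 3:u rests on {1:u}
piece 4:s rests on {2:r, 3:u}
piece 5:s rests on {4:s}
minimal pieces: {0:p}
ways to finish when only these pieces remain (= sum over removing one remaining piece with nothing left below it):
  1 left: {5}→1
  2 left: {4,5}→1
  3 left: {2,4,5}→1  {3,4,5}→1
  4 left: {1,3,4,5}→1  {2,3,4,5}→2
  placing 0:p first → 3 extensions

3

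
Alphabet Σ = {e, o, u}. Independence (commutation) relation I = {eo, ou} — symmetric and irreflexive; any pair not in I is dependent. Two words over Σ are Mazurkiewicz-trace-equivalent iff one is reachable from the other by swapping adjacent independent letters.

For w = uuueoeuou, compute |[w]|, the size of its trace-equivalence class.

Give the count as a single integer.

36

0(u) covers ∅
1(u) covers 0:u
2(u) covers 1:u
3(e) covers 2:u
4(o) covers ∅
5(e) covers 3:e
6(u) covers 5:e
7(o) covers 4:o
8(u) covers 6:u
floor of heap: 0:u, 4:o
completions by unplaced set U, small U first (add the entries for U minus each lowest piece of U):
  |U|=1: {7}:1  {8}:1
  |U|=2: {4,7}:1  {6,8}:1  {7,8}:2
  |U|=3: {4,7,8}:3  {5,6,8}:1  {6,7,8}:3
  |U|=4: {3,5,6,8}:1  {4,6,7,8}:6  {5,6,7,8}:4
  |U|=5: {2,3,5,6,8}:1  {3,5,6,7,8}:5  {4,5,6,7,8}:10
  |U|=6: {1,2,3,5,6,8}:1  {2,3,5,6,7,8}:6  {3,4,5,6,7,8}:15
  |U|=7: {0,1,2,3,5,6,8}:1  {1,2,3,5,6,7,8}:7  {2,3,4,5,6,7,8}:21
  start at 0(u): 28
  start at 4(o): 8
sum over floor = 36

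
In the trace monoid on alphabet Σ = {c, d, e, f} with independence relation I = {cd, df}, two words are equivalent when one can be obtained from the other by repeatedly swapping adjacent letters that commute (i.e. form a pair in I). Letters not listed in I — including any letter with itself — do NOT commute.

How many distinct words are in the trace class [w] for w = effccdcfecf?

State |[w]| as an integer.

piece 0:e — minimal
piece 1:f rests on {0:e}
piece 2:f rests on {1:f}
piece 3:c rests on {2:f}
piece 4:c rests on {3:c}
piece 5:d rests on {0:e}
piece 6:c rests on {4:c}
piece 7:f rests on {6:c}
piece 8:e rests on {5:d, 7:f}
piece 9:c rests on {8:e}
piece 10:f rests on {9:c}
minimal pieces: {0:e}
ways to finish when only these pieces remain (= sum over removing one remaining piece with nothing left below it):
  1 left: {10}→1
  2 left: {9,10}→1
  3 left: {8,9,10}→1
  4 left: {5,8,9,10}→1  {7,8,9,10}→1
  5 left: {5,7,8,9,10}→2  {6,7,8,9,10}→1
  6 left: {4,6,7,8,9,10}→1  {5,6,7,8,9,10}→3
  7 left: {3,4,6,7,8,9,10}→1  {4,5,6,7,8,9,10}→4
  8 left: {2,3,4,6,7,8,9,10}→1  {3,4,5,6,7,8,9,10}→5
  9 left: {1,2,3,4,6,7,8,9,10}→1  {2,3,4,5,6,7,8,9,10}→6
  placing 0:e first → 7 extensions

7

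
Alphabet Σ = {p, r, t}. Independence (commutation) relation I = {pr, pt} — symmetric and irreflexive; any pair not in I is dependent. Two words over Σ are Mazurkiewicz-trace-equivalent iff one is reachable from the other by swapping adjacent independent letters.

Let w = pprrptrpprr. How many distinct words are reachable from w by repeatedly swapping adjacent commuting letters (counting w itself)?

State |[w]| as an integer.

drop 0:p onto floor
drop 1:p onto {0:p}
drop 2:r onto floor
drop 3:r onto {2:r}
drop 4:p onto {1:p}
drop 5:t onto {3:r}
drop 6:r onto {5:t}
drop 7:p onto {4:p}
drop 8:p onto {7:p}
drop 9:r onto {6:r}
drop 10:r onto {9:r}
ground layer = {0:p, 2:r}
drop-orders for the pieces not yet dropped (sum over which currently-grounded one goes next):
  1 to go: {8} 1  {10} 1
  2 to go: {7,8} 1  {8,10} 2  {9,10} 1
  3 to go: {4,7,8} 1  {6,9,10} 1  {7,8,10} 3  {8,9,10} 3
  4 to go: {1,4,7,8} 1  {4,7,8,10} 4  {5,6,9,10} 1  {6,8,9,10} 4  {7,8,9,10} 6
  5 to go: {0,1,4,7,8} 1  {1,4,7,8,10} 5  {3,5,6,9,10} 1  {4,7,8,9,10} 10  {5,6,8,9,10} 5  {6,7,8,9,10} 10
  6 to go: {0,1,4,7,8,10} 6  {1,4,7,8,9,10} 15  {2,3,5,6,9,10} 1  {3,5,6,8,9,10} 6  {4,6,7,8,9,10} 20  {5,6,7,8,9,10} 15
  7 to go: {0,1,4,7,8,9,10} 21  {1,4,6,7,8,9,10} 35  {2,3,5,6,8,9,10} 7  {3,5,6,7,8,9,10} 21  {4,5,6,7,8,9,10} 35
  8 to go: {0,1,4,6,7,8,9,10} 56  {1,4,5,6,7,8,9,10} 70  {2,3,5,6,7,8,9,10} 28  {3,4,5,6,7,8,9,10} 56
  9 to go: {0,1,4,5,6,7,8,9,10} 126  {1,3,4,5,6,7,8,9,10} 126  {2,3,4,5,6,7,8,9,10} 84
  if 0:p drops first: 210 orders
  if 2:r drops first: 252 orders
heap linearizations: 462

462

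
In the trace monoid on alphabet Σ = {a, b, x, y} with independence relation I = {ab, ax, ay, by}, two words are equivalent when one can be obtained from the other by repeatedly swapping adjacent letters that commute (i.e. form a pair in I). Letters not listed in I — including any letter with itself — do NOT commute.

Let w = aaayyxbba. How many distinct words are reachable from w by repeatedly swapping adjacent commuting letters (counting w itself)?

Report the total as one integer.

#0=a has no predecessor
#1=a depends on [0:a]
#2=a depends on [1:a]
#3=y has no predecessor
#4=y depends on [3:y]
#5=x depends on [4:y]
#6=b depends on [5:x]
#7=b depends on [6:b]
#8=a depends on [2:a]
sources: [0:a, 3:y]
N(rest) = Σ N(rest − s) over sources s of rest; N(one piece) = 1:
  size 1 → [7]=1  [8]=1
  size 2 → [2,8]=1  [6,7]=1  [7,8]=2
  size 3 → [1,2,8]=1  [2,7,8]=3  [5,6,7]=1  [6,7,8]=3
  size 4 → [0,1,2,8]=1  [1,2,7,8]=4  [2,6,7,8]=6  [4,5,6,7]=1  [5,6,7,8]=4
  size 5 → [0,1,2,7,8]=5  [1,2,6,7,8]=10  [2,5,6,7,8]=10  [3,4,5,6,7]=1  [4,5,6,7,8]=5
  size 6 → [0,1,2,6,7,8]=15  [1,2,5,6,7,8]=20  [2,4,5,6,7,8]=15  [3,4,5,6,7,8]=6
  size 7 → [0,1,2,5,6,7,8]=35  [1,2,4,5,6,7,8]=35  [2,3,4,5,6,7,8]=21
  first=0(a) contributes 56
  first=3(y) contributes 70
|[w]| = 126

126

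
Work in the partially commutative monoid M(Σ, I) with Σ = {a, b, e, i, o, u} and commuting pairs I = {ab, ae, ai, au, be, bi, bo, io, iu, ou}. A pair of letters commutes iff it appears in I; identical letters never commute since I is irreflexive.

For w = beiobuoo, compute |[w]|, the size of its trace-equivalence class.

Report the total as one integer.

220

0(b) covers ∅
1(e) covers ∅
2(i) covers 1:e
3(o) covers 1:e
4(b) covers 0:b
5(u) covers 1:e, 4:b
6(o) covers 3:o
7(o) covers 6:o
floor of heap: 0:b, 1:e
completions by unplaced set U, small U first (add the entries for U minus each lowest piece of U):
  |U|=1: {2}:1  {5}:1  {7}:1
  |U|=2: {2,5}:2  {2,7}:2  {4,5}:1  {5,7}:2  {6,7}:1
  |U|=3: {0,4,5}:1  {2,4,5}:3  {2,5,7}:6  {2,6,7}:3  {3,6,7}:1  {4,5,7}:3  {5,6,7}:3
  |U|=4: {0,2,4,5}:4  {0,4,5,7}:4  {2,3,6,7}:4  {2,4,5,7}:12  {2,5,6,7}:12  {3,5,6,7}:4  {4,5,6,7}:6
  |U|=5: {0,2,4,5,7}:20  {0,4,5,6,7}:10  {2,3,5,6,7}:20  {2,4,5,6,7}:30  {3,4,5,6,7}:10
  |U|=6: {0,2,4,5,6,7}:60  {0,3,4,5,6,7}:20  {1,2,3,5,6,7}:20  {2,3,4,5,6,7}:60
  start at 0(b): 80
  start at 1(e): 140
sum over floor = 220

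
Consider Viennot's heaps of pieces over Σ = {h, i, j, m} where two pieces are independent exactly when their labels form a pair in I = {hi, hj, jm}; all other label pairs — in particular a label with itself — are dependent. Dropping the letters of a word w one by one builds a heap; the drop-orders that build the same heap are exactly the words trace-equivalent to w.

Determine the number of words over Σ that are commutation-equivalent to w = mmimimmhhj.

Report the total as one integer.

5

piece 0:m — minimal
piece 1:m rests on {0:m}
piece 2:i rests on {1:m}
piece 3:m rests on {2:i}
piece 4:i rests on {3:m}
piece 5:m rests on {4:i}
piece 6:m rests on {5:m}
piece 7:h rests on {6:m}
piece 8:h rests on {7:h}
piece 9:j rests on {4:i}
minimal pieces: {0:m}
ways to finish when only these pieces remain (= sum over removing one remaining piece with nothing left below it):
  1 left: {8}→1  {9}→1
  2 left: {7,8}→1  {8,9}→2
  3 left: {6,7,8}→1  {7,8,9}→3
  4 left: {5,6,7,8}→1  {6,7,8,9}→4
  5 left: {5,6,7,8,9}→5
  6 left: {4,5,6,7,8,9}→5
  7 left: {3,4,5,6,7,8,9}→5
  8 left: {2,3,4,5,6,7,8,9}→5
  placing 0:m first → 5 extensions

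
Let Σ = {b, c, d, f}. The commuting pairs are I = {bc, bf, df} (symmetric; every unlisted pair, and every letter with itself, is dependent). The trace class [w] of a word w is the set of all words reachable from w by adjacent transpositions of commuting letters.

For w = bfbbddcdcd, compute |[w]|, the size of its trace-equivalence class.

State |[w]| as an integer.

6

#0=b has no predecessor
#1=f has no predecessor
#2=b depends on [0:b]
#3=b depends on [2:b]
#4=d depends on [3:b]
#5=d depends on [4:d]
#6=c depends on [1:f, 5:d]
#7=d depends on [6:c]
#8=c depends on [7:d]
#9=d depends on [8:c]
sources: [0:b, 1:f]
N(rest) = Σ N(rest − s) over sources s of rest; N(one piece) = 1:
  size 1 → [9]=1
  size 2 → [8,9]=1
  size 3 → [7,8,9]=1
  size 4 → [6,7,8,9]=1
  size 5 → [1,6,7,8,9]=1  [5,6,7,8,9]=1
  size 6 → [1,5,6,7,8,9]=2  [4,5,6,7,8,9]=1
  size 7 → [1,4,5,6,7,8,9]=3  [3,4,5,6,7,8,9]=1
  size 8 → [1,3,4,5,6,7,8,9]=4  [2,3,4,5,6,7,8,9]=1
  first=0(b) contributes 5
  first=1(f) contributes 1
|[w]| = 6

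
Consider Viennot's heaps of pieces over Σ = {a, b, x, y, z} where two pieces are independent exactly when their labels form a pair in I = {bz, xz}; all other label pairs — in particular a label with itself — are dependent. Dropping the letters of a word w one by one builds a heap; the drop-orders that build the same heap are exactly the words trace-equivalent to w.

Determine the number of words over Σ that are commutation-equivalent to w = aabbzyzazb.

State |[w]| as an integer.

6

#0=a has no predecessor
#1=a depends on [0:a]
#2=b depends on [1:a]
#3=b depends on [2:b]
#4=z depends on [1:a]
#5=y depends on [3:b, 4:z]
#6=z depends on [5:y]
#7=a depends on [6:z]
#8=z depends on [7:a]
#9=b depends on [7:a]
sources: [0:a]
N(rest) = Σ N(rest − s) over sources s of rest; N(one piece) = 1:
  size 1 → [8]=1  [9]=1
  size 2 → [8,9]=2
  size 3 → [7,8,9]=2
  size 4 → [6,7,8,9]=2
  size 5 → [5,6,7,8,9]=2
  size 6 → [3,5,6,7,8,9]=2  [4,5,6,7,8,9]=2
  size 7 → [2,3,5,6,7,8,9]=2  [3,4,5,6,7,8,9]=4
  size 8 → [2,3,4,5,6,7,8,9]=6
  first=0(a) contributes 6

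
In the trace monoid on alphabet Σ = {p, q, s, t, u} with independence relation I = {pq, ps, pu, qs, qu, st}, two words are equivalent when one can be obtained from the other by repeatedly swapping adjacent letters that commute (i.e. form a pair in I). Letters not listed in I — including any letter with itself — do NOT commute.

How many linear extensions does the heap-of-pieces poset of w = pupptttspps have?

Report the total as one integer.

#0=p has no predecessor
#1=u has no predecessor
#2=p depends on [0:p]
#3=p depends on [2:p]
#4=t depends on [1:u, 3:p]
#5=t depends on [4:t]
#6=t depends on [5:t]
#7=s depends on [1:u]
#8=p depends on [6:t]
#9=p depends on [8:p]
#10=s depends on [7:s]
sources: [0:p, 1:u]
N(rest) = Σ N(rest − s) over sources s of rest; N(one piece) = 1:
  size 1 → [9]=1  [10]=1
  size 2 → [7,10]=1  [8,9]=1  [9,10]=2
  size 3 → [6,8,9]=1  [7,9,10]=3  [8,9,10]=3
  size 4 → [5,6,8,9]=1  [6,8,9,10]=4  [7,8,9,10]=6
  size 5 → [4,5,6,8,9]=1  [5,6,8,9,10]=5  [6,7,8,9,10]=10
  size 6 → [3,4,5,6,8,9]=1  [4,5,6,8,9,10]=6  [5,6,7,8,9,10]=15
  size 7 → [2,3,4,5,6,8,9]=1  [3,4,5,6,8,9,10]=7  [4,5,6,7,8,9,10]=21
  size 8 → [0,2,3,4,5,6,8,9]=1  [1,4,5,6,7,8,9,10]=21  [2,3,4,5,6,8,9,10]=8  [3,4,5,6,7,8,9,10]=28
  size 9 → [0,2,3,4,5,6,8,9,10]=9  [1,3,4,5,6,7,8,9,10]=49  [2,3,4,5,6,7,8,9,10]=36
  first=0(p) contributes 85
  first=1(u) contributes 45
|[w]| = 130

130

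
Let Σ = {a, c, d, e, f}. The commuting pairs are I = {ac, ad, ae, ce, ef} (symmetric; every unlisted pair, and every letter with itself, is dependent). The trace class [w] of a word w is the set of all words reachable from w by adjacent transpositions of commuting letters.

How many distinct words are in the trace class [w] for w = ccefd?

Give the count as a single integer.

#0=c has no predecessor
#1=c depends on [0:c]
#2=e has no predecessor
#3=f depends on [1:c]
#4=d depends on [2:e, 3:f]
sources: [0:c, 2:e]
N(rest) = Σ N(rest − s) over sources s of rest; N(one piece) = 1:
  size 1 → [4]=1
  size 2 → [2,4]=1  [3,4]=1
  size 3 → [1,3,4]=1  [2,3,4]=2
  first=0(c) contributes 3
  first=2(e) contributes 1
|[w]| = 4

4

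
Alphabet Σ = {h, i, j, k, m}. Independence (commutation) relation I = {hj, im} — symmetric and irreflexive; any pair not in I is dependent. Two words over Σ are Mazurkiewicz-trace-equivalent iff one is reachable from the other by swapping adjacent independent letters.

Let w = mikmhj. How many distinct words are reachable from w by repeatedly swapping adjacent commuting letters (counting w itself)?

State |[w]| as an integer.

drop 0:m onto floor
drop 1:i onto floor
drop 2:k onto {0:m, 1:i}
drop 3:m onto {2:k}
drop 4:h onto {3:m}
drop 5:j onto {3:m}
ground layer = {0:m, 1:i}
drop-orders for the pieces not yet dropped (sum over which currently-grounded one goes next):
  1 to go: {4} 1  {5} 1
  2 to go: {4,5} 2
  3 to go: {3,4,5} 2
  4 to go: {2,3,4,5} 2
  if 0:m drops first: 2 orders
  if 1:i drops first: 2 orders
heap linearizations: 4

4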